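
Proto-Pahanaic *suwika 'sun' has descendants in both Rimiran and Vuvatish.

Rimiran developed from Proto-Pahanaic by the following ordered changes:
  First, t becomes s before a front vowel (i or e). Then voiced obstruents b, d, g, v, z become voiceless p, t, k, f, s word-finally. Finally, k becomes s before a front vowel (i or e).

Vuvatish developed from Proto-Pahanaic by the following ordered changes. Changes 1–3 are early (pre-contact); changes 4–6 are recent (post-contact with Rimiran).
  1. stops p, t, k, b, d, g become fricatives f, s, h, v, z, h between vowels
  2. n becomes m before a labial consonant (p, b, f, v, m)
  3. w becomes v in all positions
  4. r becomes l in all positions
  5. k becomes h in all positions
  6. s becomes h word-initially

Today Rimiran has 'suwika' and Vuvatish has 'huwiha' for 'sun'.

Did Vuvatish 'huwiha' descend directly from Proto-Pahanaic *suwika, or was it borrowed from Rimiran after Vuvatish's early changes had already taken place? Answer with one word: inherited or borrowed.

If inherited, *suwika would pass through all of Vuvatish's changes:
Vuvatish: *suwika
  suwika → suwiha   [intervocalic lenition]
  suwiha (rule 2 does not apply)
  suwiha → suviha   [unconditioned shift]
  suviha (rule 4 does not apply)
  suviha (rule 5 does not apply)
  suviha → huviha   [debuccalisation]
  giving Vuvatish huviha.
If borrowed from Rimiran 'suwika' after the early changes, it would undergo only the recent ones:
  rule 4 (unconditioned shift): no change (suwika)
  rule 5 (unconditioned shift): suwika → suwiha
  rule 6 (debuccalisation): suwiha → huwiha
  ⇒ as a loan: huwiha
Vuvatish 'huwiha' matches the loan outcome 'huwiha', not the inherited 'huviha' — it skipped the early Vuvatish changes, so it was borrowed from Rimiran.

borrowed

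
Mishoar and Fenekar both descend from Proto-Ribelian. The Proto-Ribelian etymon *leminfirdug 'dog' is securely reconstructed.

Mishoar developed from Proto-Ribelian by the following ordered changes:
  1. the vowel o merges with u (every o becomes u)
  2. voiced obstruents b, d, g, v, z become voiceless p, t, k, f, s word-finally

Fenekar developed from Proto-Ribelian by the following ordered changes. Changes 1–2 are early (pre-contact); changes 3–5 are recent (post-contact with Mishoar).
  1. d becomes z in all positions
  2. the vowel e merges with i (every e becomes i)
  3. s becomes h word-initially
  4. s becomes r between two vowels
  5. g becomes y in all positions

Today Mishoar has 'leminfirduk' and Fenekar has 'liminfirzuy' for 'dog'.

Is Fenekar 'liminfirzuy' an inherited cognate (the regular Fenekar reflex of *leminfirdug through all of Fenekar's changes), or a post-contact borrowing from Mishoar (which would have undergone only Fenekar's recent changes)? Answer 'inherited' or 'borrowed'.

inherited

If inherited, *leminfirdug would pass through all of Fenekar's changes:
Fenekar: start from *leminfirdug.
  rule 1 (unconditioned shift): leminfirdug → leminfirzug
  rule 2 (vowel merger): leminfirzug → liminfirzug
  rule 3: no change — liminfirzug
  rule 4: no change — liminfirzug
  rule 5 (unconditioned shift): liminfirzug → liminfirzuy
  ⇒ Fenekar liminfirzuy
If borrowed from Mishoar 'leminfirduk' after the early changes, it would undergo only the recent ones:
  rule 3 (debuccalisation): no change (leminfirduk)
  rule 4 (rhotacism): no change (leminfirduk)
  rule 5 (unconditioned shift): no change (leminfirduk)
  ⇒ as a loan: leminfirduk
Fenekar 'liminfirzuy' matches the inherited outcome exactly, so it is an inherited cognate, not a loan.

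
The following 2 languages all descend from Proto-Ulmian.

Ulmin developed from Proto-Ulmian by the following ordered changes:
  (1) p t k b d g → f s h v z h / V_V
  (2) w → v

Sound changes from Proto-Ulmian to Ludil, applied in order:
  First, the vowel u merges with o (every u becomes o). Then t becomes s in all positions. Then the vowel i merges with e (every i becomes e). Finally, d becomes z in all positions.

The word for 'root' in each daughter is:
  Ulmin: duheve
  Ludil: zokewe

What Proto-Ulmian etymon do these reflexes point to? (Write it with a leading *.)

*dukewe

Position 5: Ulmin has v, Ludil has w. Ludil preserves w here (none of its changes turn any other segment into w), so the proto-segment is *w.
Position 2: Ulmin has u, Ludil has o. Ulmin preserves u here (none of its changes turn any other segment into u), so the proto-segment is *u.
Position 3: Ulmin has h, Ludil has k. Ludil preserves k here (none of its changes turn any other segment into k), so the proto-segment is *k.
Verify the candidate proto-form against each daughter:
Ulmin: *dukewe > duhewe > duheve  (by intervocalic lenition, unconditioned shift)
Ludil: *dukewe > dokewe > zokewe  (by vowel merger, unconditioned shift)
No other proto-form is consistent with every reflex, so the reconstruction is *dukewe.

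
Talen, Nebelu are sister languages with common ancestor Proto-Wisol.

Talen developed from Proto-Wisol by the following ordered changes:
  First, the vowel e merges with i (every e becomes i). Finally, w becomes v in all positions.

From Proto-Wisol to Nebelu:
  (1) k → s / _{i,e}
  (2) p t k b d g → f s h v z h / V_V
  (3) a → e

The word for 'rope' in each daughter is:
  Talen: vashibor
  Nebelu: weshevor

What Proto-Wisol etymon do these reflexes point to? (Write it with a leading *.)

Position 1: Talen has v, Nebelu has w. Nebelu preserves w here (none of its changes turn any other segment into w), so the proto-segment is *w.
Position 2: Talen has a, Nebelu has e. Talen preserves a here (none of its changes turn any other segment into a), so the proto-segment is *a.
This points to *washebor. Verify forward in each daughter:
Talen: start from *washebor.
  rule 1 (vowel merger): washebor → washibor
  rule 2 (unconditioned shift): washibor → vashibor
  ⇒ Talen vashibor
Nebelu: *washebor > washevor > weshevor  (by intervocalic lenition, vowel merger)
Only *washebor yields all of Talen vashibor, Nebelu weshevor.

*washebor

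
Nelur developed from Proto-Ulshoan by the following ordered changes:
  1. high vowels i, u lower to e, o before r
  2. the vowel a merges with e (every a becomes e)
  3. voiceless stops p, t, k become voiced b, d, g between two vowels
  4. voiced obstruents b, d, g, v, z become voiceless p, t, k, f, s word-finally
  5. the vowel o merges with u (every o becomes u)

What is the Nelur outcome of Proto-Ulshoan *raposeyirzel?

rebuseyerzel

Nelur: *raposeyirzel
  raposeyirzel → raposeyerzel   [pre-rhotic lowering]
  raposeyerzel → reposeyerzel   [vowel merger]
  reposeyerzel → reboseyerzel   [intervocalic voicing]
  reboseyerzel (rule 4 does not apply)
  reboseyerzel → rebuseyerzel   [vowel merger]
  giving Nelur rebuseyerzel.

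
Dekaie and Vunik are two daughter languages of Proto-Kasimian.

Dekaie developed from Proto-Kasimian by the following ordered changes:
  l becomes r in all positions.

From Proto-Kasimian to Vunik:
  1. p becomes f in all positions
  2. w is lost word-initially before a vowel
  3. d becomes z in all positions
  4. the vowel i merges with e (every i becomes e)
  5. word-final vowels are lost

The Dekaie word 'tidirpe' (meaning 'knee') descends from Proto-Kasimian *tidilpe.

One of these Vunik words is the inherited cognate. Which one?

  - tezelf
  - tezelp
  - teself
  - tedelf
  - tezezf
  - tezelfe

tezelf

Vunik: *tidilpe > tidilfe > tizilfe > tezelfe > tezelf  (by unconditioned shift, unconditioned shift, vowel merger, apocope)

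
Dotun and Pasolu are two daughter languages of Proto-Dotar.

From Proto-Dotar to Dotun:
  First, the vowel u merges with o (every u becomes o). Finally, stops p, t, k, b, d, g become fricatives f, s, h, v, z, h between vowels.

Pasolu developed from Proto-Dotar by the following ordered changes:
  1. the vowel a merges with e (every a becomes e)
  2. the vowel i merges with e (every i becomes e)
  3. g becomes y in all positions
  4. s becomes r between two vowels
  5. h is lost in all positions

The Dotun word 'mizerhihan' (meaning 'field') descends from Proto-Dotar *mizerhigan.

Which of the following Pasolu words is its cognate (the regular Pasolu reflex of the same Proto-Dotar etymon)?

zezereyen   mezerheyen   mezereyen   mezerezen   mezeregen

mezereyen

Pasolu: *mizerhigan > mizerhigen > mezerhegen > mezerheyen > mezereyen  (by vowel merger, vowel merger, unconditioned shift, h-loss)
The other candidates each miss or misapply at least one Pasolu change.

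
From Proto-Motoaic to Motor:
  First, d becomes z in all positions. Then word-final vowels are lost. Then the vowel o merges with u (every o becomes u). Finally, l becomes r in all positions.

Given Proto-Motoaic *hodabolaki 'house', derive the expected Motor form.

huzaburak

Motor: start from *hodabolaki.
  rule 1 (unconditioned shift): hodabolaki → hozabolaki
  rule 2 (apocope): hozabolaki → hozabolak
  rule 3 (vowel merger): hozabolak → huzabulak
  rule 4 (unconditioned shift): huzabulak → huzaburak
  ⇒ Motor huzaburak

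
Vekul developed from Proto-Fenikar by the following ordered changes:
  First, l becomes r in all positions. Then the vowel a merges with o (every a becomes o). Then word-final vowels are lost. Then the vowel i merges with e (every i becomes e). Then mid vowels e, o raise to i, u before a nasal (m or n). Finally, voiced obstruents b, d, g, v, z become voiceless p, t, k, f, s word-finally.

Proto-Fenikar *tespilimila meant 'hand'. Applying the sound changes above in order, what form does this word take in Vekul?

tesperimer

Vekul: *tespilimila > tespirimira > tespirimiro > tespirimir > tesperemer > tesperimer  (by unconditioned shift, vowel merger, apocope, vowel merger, pre-nasal raising)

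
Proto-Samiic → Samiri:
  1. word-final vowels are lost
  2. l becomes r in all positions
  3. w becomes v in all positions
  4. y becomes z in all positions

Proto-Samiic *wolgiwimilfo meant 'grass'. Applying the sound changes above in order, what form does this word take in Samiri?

Samiri: *wolgiwimilfo
  wolgiwimilfo → wolgiwimilf   [apocope]
  wolgiwimilf → worgiwimirf   [unconditioned shift]
  worgiwimirf → vorgivimirf   [unconditioned shift]
  vorgivimirf (rule 4 does not apply)
  giving Samiri vorgivimirf.

vorgivimirf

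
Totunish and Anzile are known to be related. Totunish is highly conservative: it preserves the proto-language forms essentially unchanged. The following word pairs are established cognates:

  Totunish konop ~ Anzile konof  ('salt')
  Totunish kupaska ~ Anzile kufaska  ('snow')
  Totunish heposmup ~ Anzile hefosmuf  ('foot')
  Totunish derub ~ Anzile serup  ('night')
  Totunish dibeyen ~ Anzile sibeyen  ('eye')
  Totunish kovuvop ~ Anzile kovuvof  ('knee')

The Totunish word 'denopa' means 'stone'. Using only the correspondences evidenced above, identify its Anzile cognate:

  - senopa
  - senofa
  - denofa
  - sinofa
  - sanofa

derub ~ serup — Totunish d corresponds to Anzile s word-initially before a front vowel.
kupaska ~ kufaska — Totunish p corresponds to Anzile f between vowels (before a back vowel).
Applying these to Totunish 'denopa':
  denopa → senopa   (d→s word-initially before a front vowel)
  senopa → senofa   (p→f between vowels (before a back vowel))
So the Anzile cognate is 'senofa'.

senofa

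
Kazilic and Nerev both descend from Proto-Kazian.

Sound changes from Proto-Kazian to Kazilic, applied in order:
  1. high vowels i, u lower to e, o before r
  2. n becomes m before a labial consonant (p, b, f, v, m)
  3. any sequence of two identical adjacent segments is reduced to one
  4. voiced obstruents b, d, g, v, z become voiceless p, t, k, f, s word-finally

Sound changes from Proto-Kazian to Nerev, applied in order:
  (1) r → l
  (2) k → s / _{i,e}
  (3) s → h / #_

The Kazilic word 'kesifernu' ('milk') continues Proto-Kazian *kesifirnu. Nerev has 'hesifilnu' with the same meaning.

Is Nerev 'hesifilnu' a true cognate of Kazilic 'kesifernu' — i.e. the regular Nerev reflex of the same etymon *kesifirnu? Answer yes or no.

Derive the expected Nerev reflex of *kesifirnu:
Nerev: *kesifirnu > kesifilnu > sesifilnu > hesifilnu  (by unconditioned shift, palatalisation, debuccalisation)
Nerev 'hesifilnu' matches the regular reflex exactly, so the pair is cognate.

yes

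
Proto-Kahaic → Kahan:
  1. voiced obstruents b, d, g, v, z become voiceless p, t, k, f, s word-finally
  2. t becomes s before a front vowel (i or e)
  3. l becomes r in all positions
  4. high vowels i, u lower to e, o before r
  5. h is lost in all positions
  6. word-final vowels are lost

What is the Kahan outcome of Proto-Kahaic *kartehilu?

Kahan: *kartehilu
  kartehilu (rule 1 does not apply)
  kartehilu → karsehilu   [palatalisation]
  karsehilu → karsehiru   [unconditioned shift]
  karsehiru → karseheru   [pre-rhotic lowering]
  karseheru → karseeru   [h-loss]
  karseeru → karseer   [apocope]
  giving Kahan karseer.

karseer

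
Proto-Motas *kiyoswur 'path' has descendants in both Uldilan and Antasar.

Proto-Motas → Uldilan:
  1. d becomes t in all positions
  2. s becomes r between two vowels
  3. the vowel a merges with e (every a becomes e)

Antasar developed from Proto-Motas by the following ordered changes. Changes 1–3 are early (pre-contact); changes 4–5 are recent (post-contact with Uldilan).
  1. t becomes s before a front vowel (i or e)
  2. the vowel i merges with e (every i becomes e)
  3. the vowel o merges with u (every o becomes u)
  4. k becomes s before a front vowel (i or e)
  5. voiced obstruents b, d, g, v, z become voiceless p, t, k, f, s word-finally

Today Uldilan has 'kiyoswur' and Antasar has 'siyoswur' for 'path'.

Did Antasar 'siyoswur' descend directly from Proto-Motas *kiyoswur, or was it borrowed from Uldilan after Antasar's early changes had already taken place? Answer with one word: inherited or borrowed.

If inherited, *kiyoswur would pass through all of Antasar's changes:
Antasar: *kiyoswur
  kiyoswur (rule 1 does not apply)
  kiyoswur → keyoswur   [vowel merger]
  keyoswur → keyuswur   [vowel merger]
  keyuswur → seyuswur   [palatalisation]
  seyuswur (rule 5 does not apply)
  giving Antasar seyuswur.
If borrowed from Uldilan 'kiyoswur' after the early changes, it would undergo only the recent ones:
  rule 4 (palatalisation): kiyoswur → siyoswur
  rule 5 (final devoicing): no change (siyoswur)
  ⇒ as a loan: siyoswur
Antasar 'siyoswur' matches the loan outcome 'siyoswur', not the inherited 'seyuswur' — it skipped the early Antasar changes, so it was borrowed from Uldilan.

borrowed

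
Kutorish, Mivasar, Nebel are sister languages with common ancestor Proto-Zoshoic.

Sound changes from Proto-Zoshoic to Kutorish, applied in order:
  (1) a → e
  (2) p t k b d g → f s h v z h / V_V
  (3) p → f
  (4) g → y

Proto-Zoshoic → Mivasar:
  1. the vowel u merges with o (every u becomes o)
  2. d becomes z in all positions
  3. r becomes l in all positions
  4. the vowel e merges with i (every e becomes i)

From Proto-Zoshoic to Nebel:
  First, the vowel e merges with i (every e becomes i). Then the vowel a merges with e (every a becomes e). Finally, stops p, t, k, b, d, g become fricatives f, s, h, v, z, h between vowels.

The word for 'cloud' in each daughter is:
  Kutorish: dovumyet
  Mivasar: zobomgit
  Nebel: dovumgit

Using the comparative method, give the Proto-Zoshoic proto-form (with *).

*dobumget

Position 7: Kutorish has e, Mivasar has i, Nebel has i. Taking the neighbouring segments as reconstructed: Kutorish e could go back to *a or *e; Mivasar i could go back to *e or *i; Nebel i could go back to *e or *i — the one source consistent with every daughter is *e.
Position 3: Kutorish has v, Mivasar has b, Nebel has v. Mivasar preserves b here (none of its changes turn any other segment into b), so the proto-segment is *b.
Position 4: Kutorish has u, Mivasar has o, Nebel has u. Kutorish preserves u here (none of its changes turn any other segment into u), so the proto-segment is *u.
Verify the candidate proto-form against each daughter:
Kutorish: *dobumget > dovumget > dovumyet  (by intervocalic lenition, unconditioned shift)
Mivasar: *dobumget
  dobumget → dobomget   [vowel merger]
  dobomget → zobomget   [unconditioned shift]
  zobomget (rule 3 does not apply)
  zobomget → zobomgit   [vowel merger]
  giving Mivasar zobomgit.
Nebel: *dobumget
  dobumget → dobumgit   [vowel merger]
  dobumgit (rule 2 does not apply)
  dobumgit → dovumgit   [intervocalic lenition]
  giving Nebel dovumgit.
No other proto-form is consistent with every reflex, so the reconstruction is *dobumget.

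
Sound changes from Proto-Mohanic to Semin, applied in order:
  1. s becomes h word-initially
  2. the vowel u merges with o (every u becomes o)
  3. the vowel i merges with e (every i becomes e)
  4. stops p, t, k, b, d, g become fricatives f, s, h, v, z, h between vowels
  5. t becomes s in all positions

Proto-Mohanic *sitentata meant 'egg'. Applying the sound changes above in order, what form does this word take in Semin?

hesensasa

Semin: *sitentata
  sitentata → hitentata   [debuccalisation]
  hitentata (rule 2 does not apply)
  hitentata → hetentata   [vowel merger]
  hetentata → hesentasa   [intervocalic lenition]
  hesentasa → hesensasa   [unconditioned shift]
  giving Semin hesensasa.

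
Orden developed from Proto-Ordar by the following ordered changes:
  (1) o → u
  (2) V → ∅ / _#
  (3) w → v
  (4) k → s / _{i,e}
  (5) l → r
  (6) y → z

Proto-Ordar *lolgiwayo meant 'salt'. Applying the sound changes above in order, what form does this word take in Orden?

rurgivaz

Orden: *lolgiwayo
  lolgiwayo → lulgiwayu   [vowel merger]
  lulgiwayu → lulgiway   [apocope]
  lulgiway → lulgivay   [unconditioned shift]
  lulgivay (rule 4 does not apply)
  lulgivay → rurgivay   [unconditioned shift]
  rurgivay → rurgivaz   [unconditioned shift]
  giving Orden rurgivaz.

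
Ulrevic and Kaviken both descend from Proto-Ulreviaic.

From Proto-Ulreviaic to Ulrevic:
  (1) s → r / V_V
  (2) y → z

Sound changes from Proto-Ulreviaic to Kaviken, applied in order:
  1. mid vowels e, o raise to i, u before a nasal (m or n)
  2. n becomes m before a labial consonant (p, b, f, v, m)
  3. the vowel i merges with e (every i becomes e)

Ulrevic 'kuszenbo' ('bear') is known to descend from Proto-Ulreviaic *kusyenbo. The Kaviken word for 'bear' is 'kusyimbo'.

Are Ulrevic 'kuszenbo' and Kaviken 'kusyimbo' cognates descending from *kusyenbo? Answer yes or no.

Derive the expected Kaviken reflex of *kusyenbo:
Kaviken: *kusyenbo
  kusyenbo → kusyinbo   [pre-nasal raising]
  kusyinbo → kusyimbo   [nasal place assimilation]
  kusyimbo → kusyembo   [vowel merger]
  giving Kaviken kusyembo.
The regular Kaviken reflex would be 'kusyembo', but the attested form is 'kusyimbo'. The correspondence is irregular, so they are not cognates (the Kaviken form has a different source).

no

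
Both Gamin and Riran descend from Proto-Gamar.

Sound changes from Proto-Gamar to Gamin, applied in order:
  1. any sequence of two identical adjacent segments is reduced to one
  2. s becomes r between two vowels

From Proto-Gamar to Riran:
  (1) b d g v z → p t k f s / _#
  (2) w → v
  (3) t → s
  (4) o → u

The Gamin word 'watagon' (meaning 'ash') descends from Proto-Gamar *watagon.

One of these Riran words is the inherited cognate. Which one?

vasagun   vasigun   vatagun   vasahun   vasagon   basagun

Riran: start from *watagon.
  rule 1: no change — watagon
  rule 2 (unconditioned shift): watagon → vatagon
  rule 3 (unconditioned shift): vatagon → vasagon
  rule 4 (vowel merger): vasagon → vasagun
  ⇒ Riran vasagun
The other candidates each miss or misapply at least one Riran change.

vasagun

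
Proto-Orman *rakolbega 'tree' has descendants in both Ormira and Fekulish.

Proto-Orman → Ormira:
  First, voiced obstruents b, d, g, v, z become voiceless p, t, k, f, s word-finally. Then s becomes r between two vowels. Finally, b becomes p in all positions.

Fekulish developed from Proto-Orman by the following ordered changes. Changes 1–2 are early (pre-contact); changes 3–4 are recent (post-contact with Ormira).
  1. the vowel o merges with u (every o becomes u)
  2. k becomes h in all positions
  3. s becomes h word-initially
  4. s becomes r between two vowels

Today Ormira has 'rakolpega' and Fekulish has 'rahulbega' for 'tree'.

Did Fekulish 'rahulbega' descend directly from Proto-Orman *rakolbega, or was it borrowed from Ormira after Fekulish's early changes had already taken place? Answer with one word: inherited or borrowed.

If inherited, *rakolbega would pass through all of Fekulish's changes:
Fekulish: start from *rakolbega.
  rule 1 (vowel merger): rakolbega → rakulbega
  rule 2 (unconditioned shift): rakulbega → rahulbega
  rule 3: no change — rahulbega
  rule 4: no change — rahulbega
  ⇒ Fekulish rahulbega
If borrowed from Ormira 'rakolpega' after the early changes, it would undergo only the recent ones:
  rule 3 (debuccalisation): no change (rakolpega)
  rule 4 (rhotacism): no change (rakolpega)
  ⇒ as a loan: rakolpega
Fekulish 'rahulbega' matches the inherited outcome exactly, so it is an inherited cognate, not a loan.

inherited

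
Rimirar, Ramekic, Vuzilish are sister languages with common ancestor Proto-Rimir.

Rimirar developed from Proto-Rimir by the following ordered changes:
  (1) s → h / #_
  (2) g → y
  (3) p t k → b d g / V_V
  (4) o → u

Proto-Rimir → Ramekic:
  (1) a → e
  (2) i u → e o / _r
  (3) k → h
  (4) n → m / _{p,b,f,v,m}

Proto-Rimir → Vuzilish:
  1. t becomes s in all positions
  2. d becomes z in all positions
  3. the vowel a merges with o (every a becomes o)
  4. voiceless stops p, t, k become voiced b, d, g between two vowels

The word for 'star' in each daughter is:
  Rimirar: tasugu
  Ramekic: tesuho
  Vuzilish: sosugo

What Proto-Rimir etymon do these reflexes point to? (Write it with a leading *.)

*tasuko

Position 5: Rimirar has g, Ramekic has h, Vuzilish has g. In Rimirar, g can only continue *k, so the proto-segment is *k.
Position 6: Rimirar has u, Ramekic has o, Vuzilish has o. Taking the neighbouring segments as reconstructed: Rimirar u could go back to *o or *u; Ramekic o can only go back to *o; Vuzilish o could go back to *a or *o — the one source consistent with every daughter is *o.
Continuing position by position gives *tasuko; check it forward:
Rimirar: start from *tasuko.
  rule 1: no change — tasuko
  rule 2: no change — tasuko
  rule 3 (intervocalic voicing): tasuko → tasugo
  rule 4 (vowel merger): tasugo → tasugu
  ⇒ Rimirar tasugu
Ramekic: *tasuko > tesuko > tesuho  (by vowel merger, unconditioned shift)
Vuzilish: *tasuko
  tasuko → sasuko   [unconditioned shift]
  sasuko (rule 2 does not apply)
  sasuko → sosuko   [vowel merger]
  sosuko → sosugo   [intervocalic voicing]
  giving Vuzilish sosugo.
No other proto-form is consistent with every reflex, so the reconstruction is *tasuko.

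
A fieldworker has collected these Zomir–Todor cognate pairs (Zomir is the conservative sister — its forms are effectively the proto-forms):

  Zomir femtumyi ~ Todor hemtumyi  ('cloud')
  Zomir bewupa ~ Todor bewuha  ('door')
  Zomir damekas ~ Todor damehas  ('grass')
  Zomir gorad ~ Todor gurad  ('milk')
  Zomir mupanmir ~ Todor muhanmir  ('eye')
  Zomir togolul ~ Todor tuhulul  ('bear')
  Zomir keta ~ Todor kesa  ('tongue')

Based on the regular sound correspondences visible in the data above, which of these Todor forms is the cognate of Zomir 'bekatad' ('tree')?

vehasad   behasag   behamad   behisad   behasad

damekas ~ damehas — Zomir k corresponds to Todor h between vowels (before a back vowel).
keta ~ kesa — Zomir t corresponds to Todor s between vowels (before a back vowel).
Applying these to Zomir 'bekatad':
  bekatad → behatad   (k→h between vowels (before a back vowel))
  behatad → behasad   (t→s between vowels (before a back vowel))
So the Todor cognate is 'behasad'.

behasad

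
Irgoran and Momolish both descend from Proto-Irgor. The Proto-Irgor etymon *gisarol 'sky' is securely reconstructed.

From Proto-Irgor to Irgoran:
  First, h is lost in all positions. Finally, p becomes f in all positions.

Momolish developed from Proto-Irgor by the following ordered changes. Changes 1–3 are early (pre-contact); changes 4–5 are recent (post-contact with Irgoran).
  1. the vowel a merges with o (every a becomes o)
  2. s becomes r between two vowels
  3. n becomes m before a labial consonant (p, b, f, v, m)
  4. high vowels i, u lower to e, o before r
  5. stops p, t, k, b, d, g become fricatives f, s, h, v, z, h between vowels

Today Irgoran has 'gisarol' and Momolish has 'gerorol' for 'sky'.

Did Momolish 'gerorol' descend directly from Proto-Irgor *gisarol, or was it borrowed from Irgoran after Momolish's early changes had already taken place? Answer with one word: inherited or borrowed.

If inherited, *gisarol would pass through all of Momolish's changes:
Momolish: *gisarol > gisorol > girorol > gerorol  (by vowel merger, rhotacism, pre-rhotic lowering)
If borrowed from Irgoran 'gisarol' after the early changes, it would undergo only the recent ones:
  rule 4 (pre-rhotic lowering): no change (gisarol)
  rule 5 (intervocalic lenition): no change (gisarol)
  ⇒ as a loan: gisarol
Momolish 'gerorol' matches the inherited outcome exactly, so it is an inherited cognate, not a loan.

inherited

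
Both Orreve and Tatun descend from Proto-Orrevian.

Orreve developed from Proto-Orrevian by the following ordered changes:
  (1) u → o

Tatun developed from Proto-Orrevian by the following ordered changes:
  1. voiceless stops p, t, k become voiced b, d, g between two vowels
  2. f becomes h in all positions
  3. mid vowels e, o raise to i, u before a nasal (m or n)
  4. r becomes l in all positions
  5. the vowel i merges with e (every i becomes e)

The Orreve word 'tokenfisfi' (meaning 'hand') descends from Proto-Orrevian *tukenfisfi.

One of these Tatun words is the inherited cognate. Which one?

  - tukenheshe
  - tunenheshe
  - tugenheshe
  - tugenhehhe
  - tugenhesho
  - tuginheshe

tugenheshe

Tatun: start from *tukenfisfi.
  rule 1 (intervocalic voicing): tukenfisfi → tugenfisfi
  rule 2 (unconditioned shift): tugenfisfi → tugenhishi
  rule 3 (pre-nasal raising): tugenhishi → tuginhishi
  rule 4: no change — tuginhishi
  rule 5 (vowel merger): tuginhishi → tugenheshe
  ⇒ Tatun tugenheshe
Among the options, 'tugenheshe' alone shows every Tatun change applied in order.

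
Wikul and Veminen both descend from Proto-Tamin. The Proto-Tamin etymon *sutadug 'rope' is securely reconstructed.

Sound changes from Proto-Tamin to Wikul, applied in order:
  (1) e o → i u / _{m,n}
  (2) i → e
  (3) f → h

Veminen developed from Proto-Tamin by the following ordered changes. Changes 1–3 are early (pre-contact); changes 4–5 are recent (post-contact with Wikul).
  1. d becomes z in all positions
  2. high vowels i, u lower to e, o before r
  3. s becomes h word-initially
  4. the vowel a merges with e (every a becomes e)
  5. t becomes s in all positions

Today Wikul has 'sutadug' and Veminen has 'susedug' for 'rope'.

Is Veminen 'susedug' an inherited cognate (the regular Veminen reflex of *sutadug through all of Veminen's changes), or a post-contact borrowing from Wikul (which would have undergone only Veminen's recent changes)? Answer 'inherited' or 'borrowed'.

borrowed

If inherited, *sutadug would pass through all of Veminen's changes:
Veminen: start from *sutadug.
  rule 1 (unconditioned shift): sutadug → sutazug
  rule 2: no change — sutazug
  rule 3 (debuccalisation): sutazug → hutazug
  rule 4 (vowel merger): hutazug → hutezug
  rule 5 (unconditioned shift): hutezug → husezug
  ⇒ Veminen husezug
If borrowed from Wikul 'sutadug' after the early changes, it would undergo only the recent ones:
  rule 4 (vowel merger): sutadug → sutedug
  rule 5 (unconditioned shift): sutedug → susedug
  ⇒ as a loan: susedug
Veminen 'susedug' matches the loan outcome 'susedug', not the inherited 'husezug' — it skipped the early Veminen changes, so it was borrowed from Wikul.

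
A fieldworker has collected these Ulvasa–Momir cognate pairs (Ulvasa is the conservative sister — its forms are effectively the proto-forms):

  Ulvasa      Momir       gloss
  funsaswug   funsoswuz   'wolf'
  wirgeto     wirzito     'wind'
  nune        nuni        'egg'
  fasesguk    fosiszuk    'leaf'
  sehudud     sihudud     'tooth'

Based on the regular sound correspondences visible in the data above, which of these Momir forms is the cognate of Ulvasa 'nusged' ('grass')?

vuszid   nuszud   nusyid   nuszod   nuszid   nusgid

nuszid

wirgeto ~ wirzito — Ulvasa g corresponds to Momir z after a consonant, before a front vowel.
wirgeto ~ wirzito, fasesguk ~ fosiszuk — Ulvasa e corresponds to Momir i after a consonant, before a consonant other than r, m, n, p, b, f, v.
Applying these to Ulvasa 'nusged':
  nusged → nuszed   (g→z after a consonant, before a front vowel)
  nuszed → nuszid   (e→i after a consonant, before a consonant other than r, m, n, p, b, f, v)
So the Momir cognate is 'nuszid'.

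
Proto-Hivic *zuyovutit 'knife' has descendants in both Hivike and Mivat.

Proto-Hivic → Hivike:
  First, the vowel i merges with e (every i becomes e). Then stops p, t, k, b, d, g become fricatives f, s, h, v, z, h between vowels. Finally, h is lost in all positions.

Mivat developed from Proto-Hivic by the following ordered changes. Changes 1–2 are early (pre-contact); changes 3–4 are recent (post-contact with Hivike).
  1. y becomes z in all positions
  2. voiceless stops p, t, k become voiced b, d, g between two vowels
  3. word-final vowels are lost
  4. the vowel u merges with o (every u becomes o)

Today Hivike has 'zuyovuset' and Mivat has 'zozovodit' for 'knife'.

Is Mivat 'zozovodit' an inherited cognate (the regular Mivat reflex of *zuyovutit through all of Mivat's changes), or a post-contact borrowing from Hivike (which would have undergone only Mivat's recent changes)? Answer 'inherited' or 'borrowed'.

If inherited, *zuyovutit would pass through all of Mivat's changes:
Mivat: start from *zuyovutit.
  rule 1 (unconditioned shift): zuyovutit → zuzovutit
  rule 2 (intervocalic voicing): zuzovutit → zuzovudit
  rule 3: no change — zuzovudit
  rule 4 (vowel merger): zuzovudit → zozovodit
  ⇒ Mivat zozovodit
If borrowed from Hivike 'zuyovuset' after the early changes, it would undergo only the recent ones:
  rule 3 (apocope): no change (zuyovuset)
  rule 4 (vowel merger): zuyovuset → zoyovoset
  ⇒ as a loan: zoyovoset
Mivat 'zozovodit' matches the inherited outcome exactly, so it is an inherited cognate, not a loan.

inherited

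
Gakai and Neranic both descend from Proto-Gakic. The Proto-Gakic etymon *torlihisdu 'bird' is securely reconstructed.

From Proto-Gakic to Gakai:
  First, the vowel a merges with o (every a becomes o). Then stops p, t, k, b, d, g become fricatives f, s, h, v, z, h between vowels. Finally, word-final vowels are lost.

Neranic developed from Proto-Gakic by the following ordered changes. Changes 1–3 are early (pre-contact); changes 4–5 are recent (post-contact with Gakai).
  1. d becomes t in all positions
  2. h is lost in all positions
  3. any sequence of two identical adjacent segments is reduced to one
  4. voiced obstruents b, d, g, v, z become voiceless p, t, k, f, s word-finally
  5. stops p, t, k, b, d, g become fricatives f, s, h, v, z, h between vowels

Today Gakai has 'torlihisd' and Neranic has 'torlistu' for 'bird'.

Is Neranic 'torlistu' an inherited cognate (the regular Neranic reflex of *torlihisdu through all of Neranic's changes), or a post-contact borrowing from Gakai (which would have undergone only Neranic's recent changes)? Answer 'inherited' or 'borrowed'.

If inherited, *torlihisdu would pass through all of Neranic's changes:
Neranic: *torlihisdu > torlihistu > torliistu > torlistu  (by unconditioned shift, h-loss, degemination)
If borrowed from Gakai 'torlihisd' after the early changes, it would undergo only the recent ones:
  rule 4 (final devoicing): torlihisd → torlihist
  rule 5 (intervocalic lenition): no change (torlihist)
  ⇒ as a loan: torlihist
Neranic 'torlistu' matches the inherited outcome exactly, so it is an inherited cognate, not a loan.

inherited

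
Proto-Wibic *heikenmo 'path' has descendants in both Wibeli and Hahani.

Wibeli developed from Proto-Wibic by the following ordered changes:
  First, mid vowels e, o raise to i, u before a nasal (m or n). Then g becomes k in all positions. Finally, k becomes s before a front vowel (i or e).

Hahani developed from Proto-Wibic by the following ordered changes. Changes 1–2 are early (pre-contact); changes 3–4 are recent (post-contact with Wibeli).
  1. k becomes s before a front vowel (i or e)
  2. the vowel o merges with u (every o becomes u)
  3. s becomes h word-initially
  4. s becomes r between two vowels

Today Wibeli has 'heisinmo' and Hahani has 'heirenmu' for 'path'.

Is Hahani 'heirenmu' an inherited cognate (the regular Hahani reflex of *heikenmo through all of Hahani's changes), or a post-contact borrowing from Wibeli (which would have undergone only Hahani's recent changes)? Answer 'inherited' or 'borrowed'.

If inherited, *heikenmo would pass through all of Hahani's changes:
Hahani: start from *heikenmo.
  rule 1 (palatalisation): heikenmo → heisenmo
  rule 2 (vowel merger): heisenmo → heisenmu
  rule 3: no change — heisenmu
  rule 4 (rhotacism): heisenmu → heirenmu
  ⇒ Hahani heirenmu
If borrowed from Wibeli 'heisinmo' after the early changes, it would undergo only the recent ones:
  rule 3 (debuccalisation): no change (heisinmo)
  rule 4 (rhotacism): heisinmo → heirinmo
  ⇒ as a loan: heirinmo
Hahani 'heirenmu' matches the inherited outcome exactly, so it is an inherited cognate, not a loan.

inherited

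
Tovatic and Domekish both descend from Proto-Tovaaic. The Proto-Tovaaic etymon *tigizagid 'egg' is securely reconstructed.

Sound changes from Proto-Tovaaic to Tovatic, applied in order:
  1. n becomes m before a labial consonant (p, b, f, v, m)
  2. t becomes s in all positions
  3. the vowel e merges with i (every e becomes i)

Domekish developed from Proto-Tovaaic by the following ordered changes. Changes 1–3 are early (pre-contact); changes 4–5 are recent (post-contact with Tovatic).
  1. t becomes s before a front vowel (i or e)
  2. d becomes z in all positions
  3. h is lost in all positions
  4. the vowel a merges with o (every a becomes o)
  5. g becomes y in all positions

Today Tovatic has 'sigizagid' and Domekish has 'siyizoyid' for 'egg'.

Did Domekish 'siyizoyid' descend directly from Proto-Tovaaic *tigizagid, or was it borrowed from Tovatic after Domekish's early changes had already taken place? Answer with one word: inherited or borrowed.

borrowed

If inherited, *tigizagid would pass through all of Domekish's changes:
Domekish: *tigizagid
  tigizagid → sigizagid   [palatalisation]
  sigizagid → sigizagiz   [unconditioned shift]
  sigizagiz (rule 3 does not apply)
  sigizagiz → sigizogiz   [vowel merger]
  sigizogiz → siyizoyiz   [unconditioned shift]
  giving Domekish siyizoyiz.
If borrowed from Tovatic 'sigizagid' after the early changes, it would undergo only the recent ones:
  rule 4 (vowel merger): sigizagid → sigizogid
  rule 5 (unconditioned shift): sigizogid → siyizoyid
  ⇒ as a loan: siyizoyid
Domekish 'siyizoyid' matches the loan outcome 'siyizoyid', not the inherited 'siyizoyiz' — it skipped the early Domekish changes, so it was borrowed from Tovatic.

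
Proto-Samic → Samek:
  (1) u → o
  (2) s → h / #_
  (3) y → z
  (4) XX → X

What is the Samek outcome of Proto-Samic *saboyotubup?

habozotobop

Samek: *saboyotubup
  saboyotubup → saboyotobop   [vowel merger]
  saboyotobop → haboyotobop   [debuccalisation]
  haboyotobop → habozotobop   [unconditioned shift]
  habozotobop (rule 4 does not apply)
  giving Samek habozotobop.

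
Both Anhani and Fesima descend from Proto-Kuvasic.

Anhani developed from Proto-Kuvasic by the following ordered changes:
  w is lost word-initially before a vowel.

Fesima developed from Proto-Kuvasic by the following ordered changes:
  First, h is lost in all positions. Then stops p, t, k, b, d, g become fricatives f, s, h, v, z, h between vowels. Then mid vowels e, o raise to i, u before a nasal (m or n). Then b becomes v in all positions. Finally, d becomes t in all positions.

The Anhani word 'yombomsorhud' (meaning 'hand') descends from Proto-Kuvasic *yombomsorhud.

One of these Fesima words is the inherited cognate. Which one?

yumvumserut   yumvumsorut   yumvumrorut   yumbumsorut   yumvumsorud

yumvumsorut

Fesima: *yombomsorhud
  yombomsorhud → yombomsorud   [h-loss]
  yombomsorud (rule 2 does not apply)
  yombomsorud → yumbumsorud   [pre-nasal raising]
  yumbumsorud → yumvumsorud   [unconditioned shift]
  yumvumsorud → yumvumsorut   [unconditioned shift]
  giving Fesima yumvumsorut.
Only 'yumvumsorut' matches the regular Fesima development of *yombomsorhud.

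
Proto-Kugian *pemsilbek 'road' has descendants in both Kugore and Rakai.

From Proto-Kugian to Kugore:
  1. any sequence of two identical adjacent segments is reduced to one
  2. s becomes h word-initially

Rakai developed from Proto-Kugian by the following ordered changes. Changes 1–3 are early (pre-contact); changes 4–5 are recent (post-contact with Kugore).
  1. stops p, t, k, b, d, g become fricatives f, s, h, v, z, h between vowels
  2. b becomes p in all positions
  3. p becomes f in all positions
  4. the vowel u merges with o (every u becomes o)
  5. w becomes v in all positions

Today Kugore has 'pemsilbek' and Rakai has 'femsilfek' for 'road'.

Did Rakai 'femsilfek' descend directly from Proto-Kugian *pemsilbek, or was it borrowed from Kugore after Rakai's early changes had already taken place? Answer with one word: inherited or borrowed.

If inherited, *pemsilbek would pass through all of Rakai's changes:
Rakai: *pemsilbek
  pemsilbek (rule 1 does not apply)
  pemsilbek → pemsilpek   [unconditioned shift]
  pemsilpek → femsilfek   [unconditioned shift]
  femsilfek (rule 4 does not apply)
  femsilfek (rule 5 does not apply)
  giving Rakai femsilfek.
If borrowed from Kugore 'pemsilbek' after the early changes, it would undergo only the recent ones:
  rule 4 (vowel merger): no change (pemsilbek)
  rule 5 (unconditioned shift): no change (pemsilbek)
  ⇒ as a loan: pemsilbek
Rakai 'femsilfek' matches the inherited outcome exactly, so it is an inherited cognate, not a loan.

inherited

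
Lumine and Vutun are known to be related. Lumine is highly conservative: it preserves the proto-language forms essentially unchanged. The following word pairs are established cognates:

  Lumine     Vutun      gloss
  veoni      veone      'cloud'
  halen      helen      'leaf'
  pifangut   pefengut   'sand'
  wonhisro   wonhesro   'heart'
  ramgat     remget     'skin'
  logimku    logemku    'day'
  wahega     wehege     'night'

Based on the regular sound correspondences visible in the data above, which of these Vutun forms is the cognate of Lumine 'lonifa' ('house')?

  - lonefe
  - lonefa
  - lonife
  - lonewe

lonefe

pifangut ~ pefengut — Lumine i corresponds to Vutun e after a consonant, before a labial obstruent.
wahega ~ wehege — Lumine a corresponds to Vutun e word-finally.
Applying these to Lumine 'lonifa':
  lonifa → lonefa   (i→e after a consonant, before a labial obstruent)
  lonefa → lonefe   (a→e word-finally)
So the Vutun cognate is 'lonefe'.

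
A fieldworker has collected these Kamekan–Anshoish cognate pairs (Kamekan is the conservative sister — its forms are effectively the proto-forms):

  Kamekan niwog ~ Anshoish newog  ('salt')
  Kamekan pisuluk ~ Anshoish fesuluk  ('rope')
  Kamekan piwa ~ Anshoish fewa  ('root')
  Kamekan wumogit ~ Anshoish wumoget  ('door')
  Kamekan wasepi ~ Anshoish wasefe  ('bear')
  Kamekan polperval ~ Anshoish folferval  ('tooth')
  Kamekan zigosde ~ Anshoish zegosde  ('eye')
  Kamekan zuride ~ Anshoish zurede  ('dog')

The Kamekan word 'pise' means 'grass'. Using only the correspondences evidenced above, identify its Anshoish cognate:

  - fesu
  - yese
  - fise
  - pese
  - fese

pisuluk ~ fesuluk, piwa ~ fewa — Kamekan p corresponds to Anshoish f word-initially before a front vowel.
niwog ~ newog, pisuluk ~ fesuluk — Kamekan i corresponds to Anshoish e after a consonant, before a consonant other than r, m, n, p, b, f, v.
Applying these to Kamekan 'pise':
  pise → fise   (p→f word-initially before a front vowel)
  fise → fese   (i→e after a consonant, before a consonant other than r, m, n, p, b, f, v)
So the Anshoish cognate is 'fese'.

fese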